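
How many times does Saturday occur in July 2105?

July 2105 has 31 days and begins on Wednesday.
The first Saturday is July 4.
Saturdays fall on 4, 11, 18, 25 — that's 4.

4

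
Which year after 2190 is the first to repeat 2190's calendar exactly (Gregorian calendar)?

Two years share a calendar iff Jan 1 falls on the same weekday and both are leap or both are common. 2190: Jan 1 is Friday, common year.
2191: Jan 1 Saturday, common
2192: Jan 1 Sunday, leap
2193: Jan 1 Tuesday, common
2194: Jan 1 Wednesday, common
2195: Jan 1 Thursday, common
2196: Jan 1 Friday, leap
2197: Jan 1 Sunday, common
2198: Jan 1 Monday, common
2199: Jan 1 Tuesday, common
2200: Jan 1 Wednesday, common
2201: Jan 1 Thursday, common
2202: Jan 1 Friday, common
2202 matches on both conditions.

2202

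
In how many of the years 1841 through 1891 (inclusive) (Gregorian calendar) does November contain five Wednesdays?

November has 30 days; it has five Wednesdays when Wednesday falls among the first (month-length − 28) days — i.e. when November 1 is one of Wednesday/Tuesday.
November 1 by year: 1841:Mon 1842:Tue✓ 1843:Wed✓ 1844:Fri 1845:Sat 1846:Sun 1847:Mon 1848:Wed✓ 1849:Thu 1850:Fri 1851:Sat 1852:Mon 1853:Tue✓ 1854:Wed✓ 1855:Thu …(21 more)… 1877:Thu 1878:Fri 1879:Sat 1880:Mon 1881:Tue✓ 1882:Wed✓ 1883:Thu 1884:Sat 1885:Sun 1886:Mon 1887:Tue✓ 1888:Thu 1889:Fri 1890:Sat 1891:Sun
Years with five Wednesdays: 1842, 1843, 1848, 1853, 1854, 1859, 1864, 1865, 1870, 1871, 1876, 1881, 1882, 1887 → 14.

14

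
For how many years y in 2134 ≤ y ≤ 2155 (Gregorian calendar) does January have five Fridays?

10

January has 31 days; it has five Fridays when Friday falls among the first (month-length − 28) days — i.e. when January 1 is one of Friday/Thursday/Wednesday.
January 1 by year: 2134:Fri✓ 2135:Sat 2136:Sun 2137:Tue 2138:Wed✓ 2139:Thu✓ 2140:Fri✓ 2141:Sun 2142:Mon 2143:Tue 2144:Wed✓ 2145:Fri✓ 2146:Sat 2147:Sun 2148:Mon 2149:Wed✓ 2150:Thu✓ 2151:Fri✓ 2152:Sat 2153:Mon 2154:Tue 2155:Wed✓
Years with five Fridays: 2134, 2138, 2139, 2140, 2144, 2145, 2149, 2150, 2151, 2155 → 10.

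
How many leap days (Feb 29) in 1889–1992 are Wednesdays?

Leap years in 1889–1992: 25 of them.
Feb 29 weekday advances by 5 (mod 7) from one leap year to the next four years later (or differs when a century non-leap intervenes).
Leap-day weekdays: 1892:Mon 1896:Sat 1904:Mon 1908:Sat 1912:Thu 1916:Tue 1920:Sun 1924:Fri 1928:Wed✓ 1932:Mon 1936:Sat 1940:Thu 1944:Tue 1948:Sun 1952:Fri 1956:Wed✓ 1960:Mon 1964:Sat 1968:Thu 1972:Tue 1976:Sun 1980:Fri 1984:Wed✓ 1988:Mon 1992:Sat
Wednesday: 1928, 1956, 1984 → 3.

3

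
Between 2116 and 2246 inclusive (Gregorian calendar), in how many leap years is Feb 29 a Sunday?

4

Leap years in 2116–2246: 32 of them.
Feb 29 weekday advances by 5 (mod 7) from one leap year to the next four years later (or differs when a century non-leap intervenes).
Leap-day weekdays: 2116:Sat 2120:Thu 2124:Tue 2128:Sun✓ 2132:Fri 2136:Wed 2140:Mon 2144:Sat 2148:Thu 2152:Tue 2156:Sun✓ 2160:Fri 2164:Wed …(6 more)… 2192:Wed 2196:Mon 2204:Wed 2208:Mon 2212:Sat 2216:Thu 2220:Tue 2224:Sun✓ 2228:Fri 2232:Wed 2236:Mon 2240:Sat 2244:Thu
Sunday: 2128, 2156, 2184, 2224 → 4.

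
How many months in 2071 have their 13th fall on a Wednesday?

Check the 13th of each month of 2071: Jan 13: Tue, Feb 13: Fri, Mar 13: Fri, Apr 13: Mon, May 13: Wed, Jun 13: Sat, Jul 13: Mon, Aug 13: Thu, Sep 13: Sun, Oct 13: Tue, Nov 13: Fri, Dec 13: Sun.
Wednesday occurs in May — 1 month.

1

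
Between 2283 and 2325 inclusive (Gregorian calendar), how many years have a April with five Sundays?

13

April has 30 days; it has five Sundays when Sunday falls among the first (month-length − 28) days — i.e. when April 1 is one of Sunday/Saturday.
April 1 by year: 2283:Sun✓ 2284:Tue 2285:Wed 2286:Thu 2287:Fri 2288:Sun✓ 2289:Mon 2290:Tue 2291:Wed 2292:Fri 2293:Sat✓ 2294:Sun✓ 2295:Mon 2296:Wed 2297:Thu …(13 more)… 2311:Sat✓ 2312:Mon 2313:Tue 2314:Wed 2315:Thu 2316:Sat✓ 2317:Sun✓ 2318:Mon 2319:Tue 2320:Thu 2321:Fri 2322:Sat✓ 2323:Sun✓ 2324:Tue 2325:Wed
Years with five Sundays: 2283, 2288, 2293, 2294, 2299, 2300, 2305, 2306, 2311, 2316, 2317, 2322, 2323 → 13.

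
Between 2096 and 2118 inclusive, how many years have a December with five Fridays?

December has 31 days; it has five Fridays when Friday falls among the first (month-length − 28) days — i.e. when December 1 is one of Friday/Thursday/Wednesday.
December 1 by year: 2096:Sat 2097:Sun 2098:Mon 2099:Tue 2100:Wed✓ 2101:Thu✓ 2102:Fri✓ 2103:Sat 2104:Mon 2105:Tue 2106:Wed✓ 2107:Thu✓ 2108:Sat 2109:Sun 2110:Mon 2111:Tue 2112:Thu✓ 2113:Fri✓ 2114:Sat 2115:Sun 2116:Tue 2117:Wed✓ 2118:Thu✓
Years with five Fridays: 2100, 2101, 2102, 2106, 2107, 2112, 2113, 2117, 2118 → 9.

9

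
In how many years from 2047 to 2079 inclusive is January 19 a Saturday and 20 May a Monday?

4

Check each year's weekday for January 19 and 20 May:
  2047: Sat/Mon ✓  2048: Sun/Wed  2049: Tue/Thu  2050: Wed/Fri  2051: Thu/Sat  2052: Fri/Mon  2053: Sun/Tue  2054: Mon/Wed  2055: Tue/Thu  2056: Wed/Sat  2057: Fri/Sun  2058: Sat/Mon ✓  2059: Sun/Tue  2060: Mon/Thu  …(5 more)…  2066: Tue/Thu  2067: Wed/Fri  2068: Thu/Sun  2069: Sat/Mon ✓  2070: Sun/Tue  2071: Mon/Wed  2072: Tue/Fri  2073: Thu/Sat  2074: Fri/Sun  2075: Sat/Mon ✓  2076: Sun/Wed  2077: Tue/Thu  2078: Wed/Fri  2079: Thu/Sat
Both conditions hold in: 2047, 2058, 2069, 2075 — 4.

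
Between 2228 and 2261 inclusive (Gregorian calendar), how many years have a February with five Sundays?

February has 28 days (29 in leap years); it has five Sundays when Sunday falls among the first (month-length − 28) days — i.e. when February 1 is Sunday in a leap year (never in a common year).
February 1 by year: 2228:Fri 2229:Sun 2230:Mon 2231:Tue 2232:Wed 2233:Fri 2234:Sat 2235:Sun 2236:Mon 2237:Wed 2238:Thu 2239:Fri 2240:Sat 2241:Mon 2242:Tue …(4 more)… 2247:Mon 2248:Tue 2249:Thu 2250:Fri 2251:Sat 2252:Sun✓ 2253:Tue 2254:Wed 2255:Thu 2256:Fri 2257:Sun 2258:Mon 2259:Tue 2260:Wed 2261:Fri
Years with five Sundays: 2252 → 1.

1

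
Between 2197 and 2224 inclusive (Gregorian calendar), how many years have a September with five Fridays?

September has 30 days; it has five Fridays when Friday falls among the first (month-length − 28) days — i.e. when September 1 is one of Friday/Thursday.
September 1 by year: 2197:Fri✓ 2198:Sat 2199:Sun 2200:Mon 2201:Tue 2202:Wed 2203:Thu✓ 2204:Sat 2205:Sun 2206:Mon 2207:Tue 2208:Thu✓ 2209:Fri✓ 2210:Sat 2211:Sun 2212:Tue 2213:Wed 2214:Thu✓ 2215:Fri✓ 2216:Sun 2217:Mon 2218:Tue 2219:Wed 2220:Fri✓ 2221:Sat 2222:Sun 2223:Mon 2224:Wed
Years with five Fridays: 2197, 2203, 2208, 2209, 2214, 2215, 2220 → 7.

7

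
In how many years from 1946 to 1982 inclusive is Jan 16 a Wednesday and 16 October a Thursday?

2

Check each year's weekday for Jan 16 and 16 October:
  1946: Wed/Wed  1947: Thu/Thu  1948: Fri/Sat  1949: Sun/Sun  1950: Mon/Mon  1951: Tue/Tue  1952: Wed/Thu ✓  1953: Fri/Fri  1954: Sat/Sat  1955: Sun/Sun  1956: Mon/Tue  1957: Wed/Wed  1958: Thu/Thu  1959: Fri/Fri  …(9 more)…  1969: Thu/Thu  1970: Fri/Fri  1971: Sat/Sat  1972: Sun/Mon  1973: Tue/Tue  1974: Wed/Wed  1975: Thu/Thu  1976: Fri/Sat  1977: Sun/Sun  1978: Mon/Mon  1979: Tue/Tue  1980: Wed/Thu ✓  1981: Fri/Fri  1982: Sat/Sat
Both conditions hold in: 1952, 1980 — 2.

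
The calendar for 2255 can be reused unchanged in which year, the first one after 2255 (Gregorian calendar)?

Two years share a calendar iff Jan 1 falls on the same weekday and both are leap or both are common. 2255: Jan 1 is Monday, common year.
2256: Jan 1 Tuesday, leap
2257: Jan 1 Thursday, common
2258: Jan 1 Friday, common
2259: Jan 1 Saturday, common
2260: Jan 1 Sunday, leap
2261: Jan 1 Tuesday, common
2262: Jan 1 Wednesday, common
2263: Jan 1 Thursday, common
2264: Jan 1 Friday, leap
2265: Jan 1 Sunday, common
2266: Jan 1 Monday, common
2266 matches on both conditions.

2266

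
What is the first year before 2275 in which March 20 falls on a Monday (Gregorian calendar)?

2271

From one year to the next, a fixed date's weekday advances by 1, or by 2 when a Feb 29 lies between the two dates.
2275: March 20 is Saturday.
2274: Friday (−1)
2273: Thursday (−1)
2272: Wednesday (−1)
2271: Monday (−2)
March 20 falls on a Monday in 2271.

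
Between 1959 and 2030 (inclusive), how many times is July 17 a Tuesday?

10

Track July 17's weekday year by year (advancing +1, or +2 across a Feb 29):
  1959: Fri  1960: Sun (+2)  1961: Mon (+1)  1962: Tue (+1) ✓  1963: Wed (+1)
  1964: Fri (+2)  1965: Sat (+1)  1966: Sun (+1)  1967: Mon (+1)  1968: Wed (+2)
  1969: Thu (+1)  1970: Fri (+1)  1971: Sat (+1)  1972: Mon (+2)  … (44 more years) …
  2017: Mon (+1)  2018: Tue (+1) ✓  2019: Wed (+1)  2020: Fri (+2)  2021: Sat (+1)
  2022: Sun (+1)  2023: Mon (+1)  2024: Wed (+2)  2025: Thu (+1)  2026: Fri (+1)
  2027: Sat (+1)  2028: Mon (+2)  2029: Tue (+1) ✓  2030: Wed (+1)
Tuesday years: 1962, 1973, 1979, 1984, 1990, 2001, 2007, 2012, 2018, 2029 — 10 in total.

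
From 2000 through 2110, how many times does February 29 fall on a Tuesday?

4

Leap years in 2000–2110: 27 of them.
Feb 29 weekday advances by 5 (mod 7) from one leap year to the next four years later (or differs when a century non-leap intervenes).
Leap-day weekdays: 2000:Tue✓ 2004:Sun 2008:Fri 2012:Wed 2016:Mon 2020:Sat 2024:Thu 2028:Tue✓ 2032:Sun 2036:Fri 2040:Wed 2044:Mon 2048:Sat 2052:Thu 2056:Tue✓ 2060:Sun 2064:Fri 2068:Wed 2072:Mon 2076:Sat 2080:Thu 2084:Tue✓ 2088:Sun 2092:Fri 2096:Wed 2104:Fri 2108:Wed
Tuesday: 2000, 2028, 2056, 2084 → 4.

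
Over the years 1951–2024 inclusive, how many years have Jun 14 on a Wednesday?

10

Track Jun 14's weekday year by year (advancing +1, or +2 across a Feb 29):
  1951: Thu  1952: Sat (+2)  1953: Sun (+1)  1954: Mon (+1)  1955: Tue (+1)
  1956: Thu (+2)  1957: Fri (+1)  1958: Sat (+1)  1959: Sun (+1)  1960: Tue (+2)
  1961: Wed (+1) ✓  1962: Thu (+1)  1963: Fri (+1)  1964: Sun (+2)  … (46 more years) …
  2011: Tue (+1)  2012: Thu (+2)  2013: Fri (+1)  2014: Sat (+1)  2015: Sun (+1)
  2016: Tue (+2)  2017: Wed (+1) ✓  2018: Thu (+1)  2019: Fri (+1)  2020: Sun (+2)
  2021: Mon (+1)  2022: Tue (+1)  2023: Wed (+1) ✓  2024: Fri (+2)
Wednesday years: 1961, 1967, 1972, 1978, 1989, 1995, 2000, 2006, 2017, 2023 — 10 in total.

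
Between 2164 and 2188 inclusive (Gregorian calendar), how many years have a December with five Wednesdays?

10

December has 31 days; it has five Wednesdays when Wednesday falls among the first (month-length − 28) days — i.e. when December 1 is one of Wednesday/Tuesday/Monday.
December 1 by year: 2164:Sat 2165:Sun 2166:Mon✓ 2167:Tue✓ 2168:Thu 2169:Fri 2170:Sat 2171:Sun 2172:Tue✓ 2173:Wed✓ 2174:Thu 2175:Fri 2176:Sun 2177:Mon✓ 2178:Tue✓ 2179:Wed✓ 2180:Fri 2181:Sat 2182:Sun 2183:Mon✓ 2184:Wed✓ 2185:Thu 2186:Fri 2187:Sat 2188:Mon✓
Years with five Wednesdays: 2166, 2167, 2172, 2173, 2177, 2178, 2179, 2183, 2184, 2188 → 10.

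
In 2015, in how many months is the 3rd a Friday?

2

Check the 3rd of each month of 2015: Jan 3: Sat, Feb 3: Tue, Mar 3: Tue, Apr 3: Fri, May 3: Sun, Jun 3: Wed, Jul 3: Fri, Aug 3: Mon, Sep 3: Thu, Oct 3: Sat, Nov 3: Tue, Dec 3: Thu.
Friday occurs in April, July — 2 months.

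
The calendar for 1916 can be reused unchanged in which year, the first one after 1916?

1944

Two years share a calendar iff Jan 1 falls on the same weekday and both are leap or both are common. 1916: Jan 1 is Saturday, leap year.
1917: Jan 1 Monday, common
1918: Jan 1 Tuesday, common
1919: Jan 1 Wednesday, common
1920: Jan 1 Thursday, leap
1921: Jan 1 Saturday, common
1922: Jan 1 Sunday, common
1923: Jan 1 Monday, common
1924: Jan 1 Tuesday, leap
1925: Jan 1 Thursday, common
1926: Jan 1 Friday, common
1927: Jan 1 Saturday, common
1928: Jan 1 Sunday, leap
1929: Jan 1 Tuesday, common
1930: Jan 1 Wednesday, common
1931: Jan 1 Thursday, common
1932: Jan 1 Friday, leap
1933: Jan 1 Sunday, common
1934: Jan 1 Monday, common
1935: Jan 1 Tuesday, common
1936: Jan 1 Wednesday, leap
1937: Jan 1 Friday, common
1938: Jan 1 Saturday, common
1939: Jan 1 Sunday, common
1940: Jan 1 Monday, leap
1941: Jan 1 Wednesday, common
1942: Jan 1 Thursday, common
1943: Jan 1 Friday, common
1944: Jan 1 Saturday, leap
1944 matches on both conditions.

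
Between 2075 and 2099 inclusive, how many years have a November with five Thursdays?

November has 30 days; it has five Thursdays when Thursday falls among the first (month-length − 28) days — i.e. when November 1 is one of Thursday/Wednesday.
November 1 by year: 2075:Fri 2076:Sun 2077:Mon 2078:Tue 2079:Wed✓ 2080:Fri 2081:Sat 2082:Sun 2083:Mon 2084:Wed✓ 2085:Thu✓ 2086:Fri 2087:Sat 2088:Mon 2089:Tue 2090:Wed✓ 2091:Thu✓ 2092:Sat 2093:Sun 2094:Mon 2095:Tue 2096:Thu✓ 2097:Fri 2098:Sat 2099:Sun
Years with five Thursdays: 2079, 2084, 2085, 2090, 2091, 2096 → 6.

6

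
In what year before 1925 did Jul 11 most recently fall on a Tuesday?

1922

From one year to the next, a fixed date's weekday advances by 1, or by 2 when a Feb 29 lies between the two dates.
1925: July 11 is Saturday.
1924: Friday (−1)
1923: Wednesday (−2)
1922: Tuesday (−1)
Jul 11 falls on a Tuesday in 1922.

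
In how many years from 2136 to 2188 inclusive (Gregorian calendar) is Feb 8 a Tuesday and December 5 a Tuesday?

Check each year's weekday for Feb 8 and December 5:
  2136: Wed/Wed  2137: Fri/Thu  2138: Sat/Fri  2139: Sun/Sat  2140: Mon/Mon  2141: Wed/Tue  2142: Thu/Wed  2143: Fri/Thu  2144: Sat/Sat  2145: Mon/Sun  2146: Tue/Mon  2147: Wed/Tue  2148: Thu/Thu  2149: Sat/Fri  …(25 more)…  2175: Wed/Tue  2176: Thu/Thu  2177: Sat/Fri  2178: Sun/Sat  2179: Mon/Sun  2180: Tue/Tue ✓  2181: Thu/Wed  2182: Fri/Thu  2183: Sat/Fri  2184: Sun/Sun  2185: Tue/Mon  2186: Wed/Tue  2187: Thu/Wed  2188: Fri/Fri
Both conditions hold in: 2152, 2180 — 2.

2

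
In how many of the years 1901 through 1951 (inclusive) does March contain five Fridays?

23

March has 31 days; it has five Fridays when Friday falls among the first (month-length − 28) days — i.e. when March 1 is one of Friday/Thursday/Wednesday.
March 1 by year: 1901:Fri✓ 1902:Sat 1903:Sun 1904:Tue 1905:Wed✓ 1906:Thu✓ 1907:Fri✓ 1908:Sun 1909:Mon 1910:Tue 1911:Wed✓ 1912:Fri✓ 1913:Sat 1914:Sun 1915:Mon …(21 more)… 1937:Mon 1938:Tue 1939:Wed✓ 1940:Fri✓ 1941:Sat 1942:Sun 1943:Mon 1944:Wed✓ 1945:Thu✓ 1946:Fri✓ 1947:Sat 1948:Mon 1949:Tue 1950:Wed✓ 1951:Thu✓
Years with five Fridays: 1901, 1905, 1906, 1907, 1911, 1912, 1916, 1917, 1918, 1922, 1923, 1928, 1929, 1933, 1934, 1935, 1939, 1940, 1944, 1945, 1946, 1950, 1951 → 23.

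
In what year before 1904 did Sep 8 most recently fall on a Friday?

1899

From one year to the next, a fixed date's weekday advances by 1, or by 2 when a Feb 29 lies between the two dates.
1904: September 8 is Thursday.
1903: Tuesday (−2)
1902: Monday (−1)
1901: Sunday (−1)
1900: Saturday (−1)
1899: Friday (−1)
Sep 8 falls on a Friday in 1899.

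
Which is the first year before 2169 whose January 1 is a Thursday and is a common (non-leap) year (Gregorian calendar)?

Jan 1 advances by 2 weekdays after a leap year and by 1 after a common year.
2169: Jan 1 is Sunday.
2168: Friday (leap)
2167: Thursday
2167 begins on a Thursday and is a common year.

2167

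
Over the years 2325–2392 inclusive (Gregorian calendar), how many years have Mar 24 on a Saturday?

10

Track Mar 24's weekday year by year (advancing +1, or +2 across a Feb 29):
  2325: Tue  2326: Wed (+1)  2327: Thu (+1)  2328: Sat (+2) ✓  2329: Sun (+1)
  2330: Mon (+1)  2331: Tue (+1)  2332: Thu (+2)  2333: Fri (+1)  2334: Sat (+1) ✓
  2335: Sun (+1)  2336: Tue (+2)  2337: Wed (+1)  2338: Thu (+1)  … (40 more years) …
  2379: Sat (+1) ✓  2380: Mon (+2)  2381: Tue (+1)  2382: Wed (+1)  2383: Thu (+1)
  2384: Sat (+2) ✓  2385: Sun (+1)  2386: Mon (+1)  2387: Tue (+1)  2388: Thu (+2)
  2389: Fri (+1)  2390: Sat (+1) ✓  2391: Sun (+1)  2392: Tue (+2)
Saturday years: 2328, 2334, 2345, 2351, 2356, 2362, 2373, 2379, 2384, 2390 — 10 in total.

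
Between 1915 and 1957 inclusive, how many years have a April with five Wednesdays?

11

April has 30 days; it has five Wednesdays when Wednesday falls among the first (month-length − 28) days — i.e. when April 1 is one of Wednesday/Tuesday.
April 1 by year: 1915:Thu 1916:Sat 1917:Sun 1918:Mon 1919:Tue✓ 1920:Thu 1921:Fri 1922:Sat 1923:Sun 1924:Tue✓ 1925:Wed✓ 1926:Thu 1927:Fri 1928:Sun 1929:Mon …(13 more)… 1943:Thu 1944:Sat 1945:Sun 1946:Mon 1947:Tue✓ 1948:Thu 1949:Fri 1950:Sat 1951:Sun 1952:Tue✓ 1953:Wed✓ 1954:Thu 1955:Fri 1956:Sun 1957:Mon
Years with five Wednesdays: 1919, 1924, 1925, 1930, 1931, 1936, 1941, 1942, 1947, 1952, 1953 → 11.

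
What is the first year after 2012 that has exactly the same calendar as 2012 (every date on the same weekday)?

Two years share a calendar iff Jan 1 falls on the same weekday and both are leap or both are common. 2012: Jan 1 is Sunday, leap year.
2013: Jan 1 Tuesday, common
2014: Jan 1 Wednesday, common
2015: Jan 1 Thursday, common
2016: Jan 1 Friday, leap
2017: Jan 1 Sunday, common
2018: Jan 1 Monday, common
2019: Jan 1 Tuesday, common
2020: Jan 1 Wednesday, leap
2021: Jan 1 Friday, common
2022: Jan 1 Saturday, common
2023: Jan 1 Sunday, common
2024: Jan 1 Monday, leap
2025: Jan 1 Wednesday, common
2026: Jan 1 Thursday, common
2027: Jan 1 Friday, common
2028: Jan 1 Saturday, leap
2029: Jan 1 Monday, common
2030: Jan 1 Tuesday, common
2031: Jan 1 Wednesday, common
2032: Jan 1 Thursday, leap
2033: Jan 1 Saturday, common
2034: Jan 1 Sunday, common
2035: Jan 1 Monday, common
2036: Jan 1 Tuesday, leap
2037: Jan 1 Thursday, common
2038: Jan 1 Friday, common
2039: Jan 1 Saturday, common
2040: Jan 1 Sunday, leap
2040 matches on both conditions.

2040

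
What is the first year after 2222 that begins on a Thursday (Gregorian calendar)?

Jan 1 advances by 2 weekdays after a leap year and by 1 after a common year.
2222: Jan 1 is Tuesday.
2223: Wednesday
2224: Thursday (leap)
2224 begins on a Thursday

2224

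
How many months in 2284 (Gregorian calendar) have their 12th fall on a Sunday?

1

Check the 12th of each month of 2284: Jan 12: Sat, Feb 12: Tue, Mar 12: Wed, Apr 12: Sat, May 12: Mon, Jun 12: Thu, Jul 12: Sat, Aug 12: Tue, Sep 12: Fri, Oct 12: Sun, Nov 12: Wed, Dec 12: Fri.
Sunday occurs in October — 1 month.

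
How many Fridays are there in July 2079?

4

July 2079 has 31 days and begins on Saturday.
The first Friday is July 7.
Fridays fall on 7, 14, 21, 28 — that's 4.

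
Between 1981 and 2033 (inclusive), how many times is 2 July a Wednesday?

Track 2 July's weekday year by year (advancing +1, or +2 across a Feb 29):
  1981: Thu  1982: Fri (+1)  1983: Sat (+1)  1984: Mon (+2)  1985: Tue (+1)
  1986: Wed (+1) ✓  1987: Thu (+1)  1988: Sat (+2)  1989: Sun (+1)  1990: Mon (+1)
  1991: Tue (+1)  1992: Thu (+2)  1993: Fri (+1)  1994: Sat (+1)  … (25 more years) …
  2020: Thu (+2)  2021: Fri (+1)  2022: Sat (+1)  2023: Sun (+1)  2024: Tue (+2)
  2025: Wed (+1) ✓  2026: Thu (+1)  2027: Fri (+1)  2028: Sun (+2)  2029: Mon (+1)
  2030: Tue (+1)  2031: Wed (+1) ✓  2032: Fri (+2)  2033: Sat (+1)
Wednesday years: 1986, 1997, 2003, 2008, 2014, 2025, 2031 — 7 in total.

7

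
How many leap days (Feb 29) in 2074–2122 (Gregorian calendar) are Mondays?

Leap years in 2074–2122: 11 of them.
Feb 29 weekday advances by 5 (mod 7) from one leap year to the next four years later (or differs when a century non-leap intervenes).
Leap-day weekdays: 2076:Sat 2080:Thu 2084:Tue 2088:Sun 2092:Fri 2096:Wed 2104:Fri 2108:Wed 2112:Mon✓ 2116:Sat 2120:Thu
Monday: 2112 → 1.

1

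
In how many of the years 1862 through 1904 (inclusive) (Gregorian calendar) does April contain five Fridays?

12

April has 30 days; it has five Fridays when Friday falls among the first (month-length − 28) days — i.e. when April 1 is one of Friday/Thursday.
April 1 by year: 1862:Tue 1863:Wed 1864:Fri✓ 1865:Sat 1866:Sun 1867:Mon 1868:Wed 1869:Thu✓ 1870:Fri✓ 1871:Sat 1872:Mon 1873:Tue 1874:Wed 1875:Thu✓ 1876:Sat …(13 more)… 1890:Tue 1891:Wed 1892:Fri✓ 1893:Sat 1894:Sun 1895:Mon 1896:Wed 1897:Thu✓ 1898:Fri✓ 1899:Sat 1900:Sun 1901:Mon 1902:Tue 1903:Wed 1904:Fri✓
Years with five Fridays: 1864, 1869, 1870, 1875, 1880, 1881, 1886, 1887, 1892, 1897, 1898, 1904 → 12.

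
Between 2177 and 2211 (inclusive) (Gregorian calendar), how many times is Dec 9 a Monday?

5

Track Dec 9's weekday year by year (advancing +1, or +2 across a Feb 29):
  2177: Tue  2178: Wed (+1)  2179: Thu (+1)  2180: Sat (+2)  2181: Sun (+1)
  2182: Mon (+1) ✓  2183: Tue (+1)  2184: Thu (+2)  2185: Fri (+1)  2186: Sat (+1)
  2187: Sun (+1)  2188: Tue (+2)  2189: Wed (+1)  2190: Thu (+1)  … (7 more years) …
  2198: Sun (+1)  2199: Mon (+1) ✓  2200: Tue (+1)  2201: Wed (+1)  2202: Thu (+1)
  2203: Fri (+1)  2204: Sun (+2)  2205: Mon (+1) ✓  2206: Tue (+1)  2207: Wed (+1)
  2208: Fri (+2)  2209: Sat (+1)  2210: Sun (+1)  2211: Mon (+1) ✓
Monday years: 2182, 2193, 2199, 2205, 2211 — 5 in total.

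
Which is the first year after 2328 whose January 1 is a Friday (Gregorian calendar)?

Jan 1 advances by 2 weekdays after a leap year and by 1 after a common year.
2328: Jan 1 is Sunday (leap).
2329: Tuesday
2330: Wednesday
2331: Thursday
2332: Friday (leap)
2332 begins on a Friday

2332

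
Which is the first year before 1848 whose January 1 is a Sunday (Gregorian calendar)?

Jan 1 advances by 2 weekdays after a leap year and by 1 after a common year.
1848: Jan 1 is Saturday (leap).
1847: Friday
1846: Thursday
1845: Wednesday
1844: Monday (leap)
1843: Sunday
1843 begins on a Sunday

1843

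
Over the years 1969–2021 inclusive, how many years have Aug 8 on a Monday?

7

Track Aug 8's weekday year by year (advancing +1, or +2 across a Feb 29):
  1969: Fri  1970: Sat (+1)  1971: Sun (+1)  1972: Tue (+2)  1973: Wed (+1)
  1974: Thu (+1)  1975: Fri (+1)  1976: Sun (+2)  1977: Mon (+1) ✓  1978: Tue (+1)
  1979: Wed (+1)  1980: Fri (+2)  1981: Sat (+1)  1982: Sun (+1)  … (25 more years) …
  2008: Fri (+2)  2009: Sat (+1)  2010: Sun (+1)  2011: Mon (+1) ✓  2012: Wed (+2)
  2013: Thu (+1)  2014: Fri (+1)  2015: Sat (+1)  2016: Mon (+2) ✓  2017: Tue (+1)
  2018: Wed (+1)  2019: Thu (+1)  2020: Sat (+2)  2021: Sun (+1)
Monday years: 1977, 1983, 1988, 1994, 2005, 2011, 2016 — 7 in total.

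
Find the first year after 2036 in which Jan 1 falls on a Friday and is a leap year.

2044

Jan 1 advances by 2 weekdays after a leap year and by 1 after a common year.
2036: Jan 1 is Tuesday (leap).
2037: Thursday
2038: Friday
2039: Saturday
2040: Sunday (leap)
2041: Tuesday
2042: Wednesday
2043: Thursday
2044: Friday (leap)
2044 begins on a Friday and is a leap year.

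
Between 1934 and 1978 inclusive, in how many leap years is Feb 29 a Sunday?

Leap years in 1934–1978: 11 of them.
Feb 29 weekday advances by 5 (mod 7) from one leap year to the next four years later (or differs when a century non-leap intervenes).
Leap-day weekdays: 1936:Sat 1940:Thu 1944:Tue 1948:Sun✓ 1952:Fri 1956:Wed 1960:Mon 1964:Sat 1968:Thu 1972:Tue 1976:Sun✓
Sunday: 1948, 1976 → 2.

2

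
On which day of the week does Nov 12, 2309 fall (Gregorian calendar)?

Friday

January 1, 2309 is a Friday.
November 12 is day 316 of the year, i.e. 315 days after Jan 1.
315 mod 7 = 0, so advance 0 weekdays from Friday: Friday.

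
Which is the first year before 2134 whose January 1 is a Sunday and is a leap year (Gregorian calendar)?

2108

Jan 1 advances by 2 weekdays after a leap year and by 1 after a common year.
2134: Jan 1 is Friday.
2133: Thursday
2132: Tuesday (leap)
2131: Monday
2130: Sunday
2129: Saturday
2128: Thursday (leap)
2127: Wednesday
2126: Tuesday
2125: Monday
2124: Saturday (leap)
2123: Friday
2122: Thursday
2121: Wednesday
2120: Monday (leap)
2119: Sunday
2118: Saturday
2117: Friday
2116: Wednesday (leap)
2115: Tuesday
2114: Monday
2113: Sunday
2112: Friday (leap)
2111: Thursday
2110: Wednesday
2109: Tuesday
2108: Sunday (leap)
2108 begins on a Sunday and is a leap year.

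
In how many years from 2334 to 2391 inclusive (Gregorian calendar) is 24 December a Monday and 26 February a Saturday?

0

Check each year's weekday for 24 December and 26 February:
  2334: Mon/Mon  2335: Tue/Tue  2336: Thu/Wed  2337: Fri/Fri  2338: Sat/Sat  2339: Sun/Sun  2340: Tue/Mon  2341: Wed/Wed  2342: Thu/Thu  2343: Fri/Fri  2344: Sun/Sat  2345: Mon/Mon  2346: Tue/Tue  2347: Wed/Wed  …(30 more)…  2378: Sun/Sun  2379: Mon/Mon  2380: Wed/Tue  2381: Thu/Thu  2382: Fri/Fri  2383: Sat/Sat  2384: Mon/Sun  2385: Tue/Tue  2386: Wed/Wed  2387: Thu/Thu  2388: Sat/Fri  2389: Sun/Sun  2390: Mon/Mon  2391: Tue/Tue
Both conditions hold in: no year — 0.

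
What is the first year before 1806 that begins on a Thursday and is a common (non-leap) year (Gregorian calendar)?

1801

Jan 1 advances by 2 weekdays after a leap year and by 1 after a common year.
1806: Jan 1 is Wednesday.
1805: Tuesday
1804: Sunday (leap)
1803: Saturday
1802: Friday
1801: Thursday
1801 begins on a Thursday and is a common year.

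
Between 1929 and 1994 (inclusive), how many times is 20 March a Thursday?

Track 20 March's weekday year by year (advancing +1, or +2 across a Feb 29):
  1929: Wed  1930: Thu (+1) ✓  1931: Fri (+1)  1932: Sun (+2)  1933: Mon (+1)
  1934: Tue (+1)  1935: Wed (+1)  1936: Fri (+2)  1937: Sat (+1)  1938: Sun (+1)
  1939: Mon (+1)  1940: Wed (+2)  1941: Thu (+1) ✓  1942: Fri (+1)  … (38 more years) …
  1981: Fri (+1)  1982: Sat (+1)  1983: Sun (+1)  1984: Tue (+2)  1985: Wed (+1)
  1986: Thu (+1) ✓  1987: Fri (+1)  1988: Sun (+2)  1989: Mon (+1)  1990: Tue (+1)
  1991: Wed (+1)  1992: Fri (+2)  1993: Sat (+1)  1994: Sun (+1)
Thursday years: 1930, 1941, 1947, 1952, 1958, 1969, 1975, 1980, 1986 — 9 in total.

9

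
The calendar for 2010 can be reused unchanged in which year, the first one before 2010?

1999

Two years share a calendar iff Jan 1 falls on the same weekday and both are leap or both are common. 2010: Jan 1 is Friday, common year.
2009: Jan 1 Thursday, common
2008: Jan 1 Tuesday, leap
2007: Jan 1 Monday, common
2006: Jan 1 Sunday, common
2005: Jan 1 Saturday, common
2004: Jan 1 Thursday, leap
2003: Jan 1 Wednesday, common
2002: Jan 1 Tuesday, common
2001: Jan 1 Monday, common
2000: Jan 1 Saturday, leap
1999: Jan 1 Friday, common
1999 matches on both conditions.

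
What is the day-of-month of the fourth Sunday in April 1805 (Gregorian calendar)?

28

April 1, 1805 is a Monday, so the first Sunday is the 7th.
The fourth Sunday is 7 + 21 = 28.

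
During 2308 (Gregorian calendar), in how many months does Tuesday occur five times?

A month of length L has five Tuesdays iff its first Tuesday is on day ≤ L−28 (so day 1–3 in a 31-day month, 1–2 in a 30-day month, day 1 in a leap February).
Checking each month of 2308: Jan starts Wed (31d); Feb starts Sat (29d); Mar starts Sun (31d) ✓; Apr starts Wed (30d); May starts Fri (31d); Jun starts Mon (30d) ✓; Jul starts Wed (31d); Aug starts Sat (31d); Sep starts Tue (30d) ✓; Oct starts Thu (31d); Nov starts Sun (30d); Dec starts Tue (31d) ✓.
Five-Tuesday months: March, June, September, December → 4.

4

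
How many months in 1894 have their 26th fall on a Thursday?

2

Check the 26th of each month of 1894: Jan 26: Fri, Feb 26: Mon, Mar 26: Mon, Apr 26: Thu, May 26: Sat, Jun 26: Tue, Jul 26: Thu, Aug 26: Sun, Sep 26: Wed, Oct 26: Fri, Nov 26: Mon, Dec 26: Wed.
Thursday occurs in April, July — 2 months.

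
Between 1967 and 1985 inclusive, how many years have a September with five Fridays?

5

September has 30 days; it has five Fridays when Friday falls among the first (month-length − 28) days — i.e. when September 1 is one of Friday/Thursday.
September 1 by year: 1967:Fri✓ 1968:Sun 1969:Mon 1970:Tue 1971:Wed 1972:Fri✓ 1973:Sat 1974:Sun 1975:Mon 1976:Wed 1977:Thu✓ 1978:Fri✓ 1979:Sat 1980:Mon 1981:Tue 1982:Wed 1983:Thu✓ 1984:Sat 1985:Sun
Years with five Fridays: 1967, 1972, 1977, 1978, 1983 → 5.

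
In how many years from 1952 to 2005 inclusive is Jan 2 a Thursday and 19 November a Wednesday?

6

Check each year's weekday for Jan 2 and 19 November:
  1952: Wed/Wed  1953: Fri/Thu  1954: Sat/Fri  1955: Sun/Sat  1956: Mon/Mon  1957: Wed/Tue  1958: Thu/Wed ✓  1959: Fri/Thu  1960: Sat/Sat  1961: Mon/Sun  1962: Tue/Mon  1963: Wed/Tue  1964: Thu/Thu  1965: Sat/Fri  …(26 more)…  1992: Thu/Thu  1993: Sat/Fri  1994: Sun/Sat  1995: Mon/Sun  1996: Tue/Tue  1997: Thu/Wed ✓  1998: Fri/Thu  1999: Sat/Fri  2000: Sun/Sun  2001: Tue/Mon  2002: Wed/Tue  2003: Thu/Wed ✓  2004: Fri/Fri  2005: Sun/Sat
Both conditions hold in: 1958, 1969, 1975, 1986, 1997, 2003 — 6.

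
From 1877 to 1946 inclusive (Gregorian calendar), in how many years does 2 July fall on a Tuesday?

Track 2 July's weekday year by year (advancing +1, or +2 across a Feb 29):
  1877: Mon  1878: Tue (+1) ✓  1879: Wed (+1)  1880: Fri (+2)  1881: Sat (+1)
  1882: Sun (+1)  1883: Mon (+1)  1884: Wed (+2)  1885: Thu (+1)  1886: Fri (+1)
  1887: Sat (+1)  1888: Mon (+2)  1889: Tue (+1) ✓  1890: Wed (+1)  … (42 more years) …
  1933: Sun (+1)  1934: Mon (+1)  1935: Tue (+1) ✓  1936: Thu (+2)  1937: Fri (+1)
  1938: Sat (+1)  1939: Sun (+1)  1940: Tue (+2) ✓  1941: Wed (+1)  1942: Thu (+1)
  1943: Fri (+1)  1944: Sun (+2)  1945: Mon (+1)  1946: Tue (+1) ✓
Tuesday years: 1878, 1889, 1895, 1901, 1907, 1912, 1918, 1929, 1935, 1940, 1946 — 11 in total.

11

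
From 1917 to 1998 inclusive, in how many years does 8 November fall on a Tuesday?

12

Track 8 November's weekday year by year (advancing +1, or +2 across a Feb 29):
  1917: Thu  1918: Fri (+1)  1919: Sat (+1)  1920: Mon (+2)  1921: Tue (+1) ✓
  1922: Wed (+1)  1923: Thu (+1)  1924: Sat (+2)  1925: Sun (+1)  1926: Mon (+1)
  1927: Tue (+1) ✓  1928: Thu (+2)  1929: Fri (+1)  1930: Sat (+1)  … (54 more years) …
  1985: Fri (+1)  1986: Sat (+1)  1987: Sun (+1)  1988: Tue (+2) ✓  1989: Wed (+1)
  1990: Thu (+1)  1991: Fri (+1)  1992: Sun (+2)  1993: Mon (+1)  1994: Tue (+1) ✓
  1995: Wed (+1)  1996: Fri (+2)  1997: Sat (+1)  1998: Sun (+1)
Tuesday years: 1921, 1927, 1932, 1938, 1949, 1955, 1960, 1966, 1977, 1983, 1988, 1994 — 12 in total.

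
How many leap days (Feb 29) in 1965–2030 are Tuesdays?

Leap years in 1965–2030: 16 of them.
Feb 29 weekday advances by 5 (mod 7) from one leap year to the next four years later (or differs when a century non-leap intervenes).
Leap-day weekdays: 1968:Thu 1972:Tue✓ 1976:Sun 1980:Fri 1984:Wed 1988:Mon 1992:Sat 1996:Thu 2000:Tue✓ 2004:Sun 2008:Fri 2012:Wed 2016:Mon 2020:Sat 2024:Thu 2028:Tue✓
Tuesday: 1972, 2000, 2028 → 3.

3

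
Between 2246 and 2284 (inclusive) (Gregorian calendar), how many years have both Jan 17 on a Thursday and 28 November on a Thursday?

4

Check each year's weekday for Jan 17 and 28 November:
  2246: Sat/Sat  2247: Sun/Sun  2248: Mon/Tue  2249: Wed/Wed  2250: Thu/Thu ✓  2251: Fri/Fri  2252: Sat/Sun  2253: Mon/Mon  2254: Tue/Tue  2255: Wed/Wed  2256: Thu/Fri  2257: Sat/Sat  2258: Sun/Sun  2259: Mon/Mon  …(11 more)…  2271: Tue/Tue  2272: Wed/Thu  2273: Fri/Fri  2274: Sat/Sat  2275: Sun/Sun  2276: Mon/Tue  2277: Wed/Wed  2278: Thu/Thu ✓  2279: Fri/Fri  2280: Sat/Sun  2281: Mon/Mon  2282: Tue/Tue  2283: Wed/Wed  2284: Thu/Fri
Both conditions hold in: 2250, 2261, 2267, 2278 — 4.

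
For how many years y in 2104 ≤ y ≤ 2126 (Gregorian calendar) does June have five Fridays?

6

June has 30 days; it has five Fridays when Friday falls among the first (month-length − 28) days — i.e. when June 1 is one of Friday/Thursday.
June 1 by year: 2104:Sun 2105:Mon 2106:Tue 2107:Wed 2108:Fri✓ 2109:Sat 2110:Sun 2111:Mon 2112:Wed 2113:Thu✓ 2114:Fri✓ 2115:Sat 2116:Mon 2117:Tue 2118:Wed 2119:Thu✓ 2120:Sat 2121:Sun 2122:Mon 2123:Tue 2124:Thu✓ 2125:Fri✓ 2126:Sat
Years with five Fridays: 2108, 2113, 2114, 2119, 2124, 2125 → 6.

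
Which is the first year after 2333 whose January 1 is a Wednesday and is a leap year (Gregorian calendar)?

Jan 1 advances by 2 weekdays after a leap year and by 1 after a common year.
2333: Jan 1 is Sunday.
2334: Monday
2335: Tuesday
2336: Wednesday (leap)
2336 begins on a Wednesday and is a leap year.

2336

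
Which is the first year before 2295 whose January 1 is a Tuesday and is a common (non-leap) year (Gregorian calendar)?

2289

Jan 1 advances by 2 weekdays after a leap year and by 1 after a common year.
2295: Jan 1 is Tuesday.
2294: Monday
2293: Sunday
2292: Friday (leap)
2291: Thursday
2290: Wednesday
2289: Tuesday
2289 begins on a Tuesday and is a common year.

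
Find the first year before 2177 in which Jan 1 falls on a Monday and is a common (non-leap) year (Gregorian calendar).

2170

Jan 1 advances by 2 weekdays after a leap year and by 1 after a common year.
2177: Jan 1 is Wednesday.
2176: Monday (leap)
2175: Sunday
2174: Saturday
2173: Friday
2172: Wednesday (leap)
2171: Tuesday
2170: Monday
2170 begins on a Monday and is a common year.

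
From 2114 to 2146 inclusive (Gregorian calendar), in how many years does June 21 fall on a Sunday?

5

Track June 21's weekday year by year (advancing +1, or +2 across a Feb 29):
  2114: Thu  2115: Fri (+1)  2116: Sun (+2) ✓  2117: Mon (+1)  2118: Tue (+1)
  2119: Wed (+1)  2120: Fri (+2)  2121: Sat (+1)  2122: Sun (+1) ✓  2123: Mon (+1)
  2124: Wed (+2)  2125: Thu (+1)  2126: Fri (+1)  2127: Sat (+1)  … (5 more years) …
  2133: Sun (+1) ✓  2134: Mon (+1)  2135: Tue (+1)  2136: Thu (+2)  2137: Fri (+1)
  2138: Sat (+1)  2139: Sun (+1) ✓  2140: Tue (+2)  2141: Wed (+1)  2142: Thu (+1)
  2143: Fri (+1)  2144: Sun (+2) ✓  2145: Mon (+1)  2146: Tue (+1)
Sunday years: 2116, 2122, 2133, 2139, 2144 — 5 in total.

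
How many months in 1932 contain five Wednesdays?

A month of length L has five Wednesdays iff its first Wednesday is on day ≤ L−28 (so day 1–3 in a 31-day month, 1–2 in a 30-day month, day 1 in a leap February).
Checking each month of 1932: Jan starts Fri (31d); Feb starts Mon (29d); Mar starts Tue (31d) ✓; Apr starts Fri (30d); May starts Sun (31d); Jun starts Wed (30d) ✓; Jul starts Fri (31d); Aug starts Mon (31d) ✓; Sep starts Thu (30d); Oct starts Sat (31d); Nov starts Tue (30d) ✓; Dec starts Thu (31d).
Five-Wednesday months: March, June, August, November → 4.

4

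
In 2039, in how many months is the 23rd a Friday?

Check the 23rd of each month of 2039: Jan 23: Sun, Feb 23: Wed, Mar 23: Wed, Apr 23: Sat, May 23: Mon, Jun 23: Thu, Jul 23: Sat, Aug 23: Tue, Sep 23: Fri, Oct 23: Sun, Nov 23: Wed, Dec 23: Fri.
Friday occurs in September, December — 2 months.

2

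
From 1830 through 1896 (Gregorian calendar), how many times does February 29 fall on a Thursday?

Leap years in 1830–1896: 17 of them.
Feb 29 weekday advances by 5 (mod 7) from one leap year to the next four years later (or differs when a century non-leap intervenes).
Leap-day weekdays: 1832:Wed 1836:Mon 1840:Sat 1844:Thu✓ 1848:Tue 1852:Sun 1856:Fri 1860:Wed 1864:Mon 1868:Sat 1872:Thu✓ 1876:Tue 1880:Sun 1884:Fri 1888:Wed 1892:Mon 1896:Sat
Thursday: 1844, 1872 → 2.

2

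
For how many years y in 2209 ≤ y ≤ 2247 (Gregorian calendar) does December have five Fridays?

December has 31 days; it has five Fridays when Friday falls among the first (month-length − 28) days — i.e. when December 1 is one of Friday/Thursday/Wednesday.
December 1 by year: 2209:Fri✓ 2210:Sat 2211:Sun 2212:Tue 2213:Wed✓ 2214:Thu✓ 2215:Fri✓ 2216:Sun 2217:Mon 2218:Tue 2219:Wed✓ 2220:Fri✓ 2221:Sat 2222:Sun 2223:Mon …(9 more)… 2233:Sun 2234:Mon 2235:Tue 2236:Thu✓ 2237:Fri✓ 2238:Sat 2239:Sun 2240:Tue 2241:Wed✓ 2242:Thu✓ 2243:Fri✓ 2244:Sun 2245:Mon 2246:Tue 2247:Wed✓
Years with five Fridays: 2209, 2213, 2214, 2215, 2219, 2220, 2224, 2225, 2226, 2230, 2231, 2236, 2237, 2241, 2242, 2243, 2247 → 17.

17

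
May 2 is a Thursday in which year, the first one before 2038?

2030

From one year to the next, a fixed date's weekday advances by 1, or by 2 when a Feb 29 lies between the two dates.
2038: May 2 is Sunday.
2037: Saturday (−1)
2036: Friday (−1)
2035: Wednesday (−2)
2034: Tuesday (−1)
2033: Monday (−1)
2032: Sunday (−1)
2031: Friday (−2)
2030: Thursday (−1)
May 2 falls on a Thursday in 2030.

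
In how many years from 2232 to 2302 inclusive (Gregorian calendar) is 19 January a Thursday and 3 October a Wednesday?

Check each year's weekday for 19 January and 3 October:
  2232: Thu/Wed ✓  2233: Sat/Thu  2234: Sun/Fri  2235: Mon/Sat  2236: Tue/Mon  2237: Thu/Tue  2238: Fri/Wed  2239: Sat/Thu  2240: Sun/Sat  2241: Tue/Sun  2242: Wed/Mon  2243: Thu/Tue  2244: Fri/Thu  2245: Sun/Fri  …(43 more)…  2289: Sat/Thu  2290: Sun/Fri  2291: Mon/Sat  2292: Tue/Mon  2293: Thu/Tue  2294: Fri/Wed  2295: Sat/Thu  2296: Sun/Sat  2297: Tue/Sun  2298: Wed/Mon  2299: Thu/Tue  2300: Fri/Wed  2301: Sat/Thu  2302: Sun/Fri
Both conditions hold in: 2232, 2260, 2288 — 3.

3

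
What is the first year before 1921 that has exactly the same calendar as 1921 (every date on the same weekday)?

Two years share a calendar iff Jan 1 falls on the same weekday and both are leap or both are common. 1921: Jan 1 is Saturday, common year.
1920: Jan 1 Thursday, leap
1919: Jan 1 Wednesday, common
1918: Jan 1 Tuesday, common
1917: Jan 1 Monday, common
1916: Jan 1 Saturday, leap
1915: Jan 1 Friday, common
1914: Jan 1 Thursday, common
1913: Jan 1 Wednesday, common
1912: Jan 1 Monday, leap
1911: Jan 1 Sunday, common
1910: Jan 1 Saturday, common
1910 matches on both conditions.

1910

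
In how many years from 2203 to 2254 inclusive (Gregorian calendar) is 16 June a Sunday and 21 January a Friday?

0

Check each year's weekday for 16 June and 21 January:
  2203: Thu/Fri  2204: Sat/Sat  2205: Sun/Mon  2206: Mon/Tue  2207: Tue/Wed  2208: Thu/Thu  2209: Fri/Sat  2210: Sat/Sun  2211: Sun/Mon  2212: Tue/Tue  2213: Wed/Thu  2214: Thu/Fri  2215: Fri/Sat  2216: Sun/Sun  …(24 more)…  2241: Wed/Thu  2242: Thu/Fri  2243: Fri/Sat  2244: Sun/Sun  2245: Mon/Tue  2246: Tue/Wed  2247: Wed/Thu  2248: Fri/Fri  2249: Sat/Sun  2250: Sun/Mon  2251: Mon/Tue  2252: Wed/Wed  2253: Thu/Fri  2254: Fri/Sat
Both conditions hold in: no year — 0.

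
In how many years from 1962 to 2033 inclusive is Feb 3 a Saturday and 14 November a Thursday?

3

Check each year's weekday for Feb 3 and 14 November:
  1962: Sat/Wed  1963: Sun/Thu  1964: Mon/Sat  1965: Wed/Sun  1966: Thu/Mon  1967: Fri/Tue  1968: Sat/Thu ✓  1969: Mon/Fri  1970: Tue/Sat  1971: Wed/Sun  1972: Thu/Tue  1973: Sat/Wed  1974: Sun/Thu  1975: Mon/Fri  …(44 more)…  2020: Mon/Sat  2021: Wed/Sun  2022: Thu/Mon  2023: Fri/Tue  2024: Sat/Thu ✓  2025: Mon/Fri  2026: Tue/Sat  2027: Wed/Sun  2028: Thu/Tue  2029: Sat/Wed  2030: Sun/Thu  2031: Mon/Fri  2032: Tue/Sun  2033: Thu/Mon
Both conditions hold in: 1968, 1996, 2024 — 3.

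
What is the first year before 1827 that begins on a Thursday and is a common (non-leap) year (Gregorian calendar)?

1818

Jan 1 advances by 2 weekdays after a leap year and by 1 after a common year.
1827: Jan 1 is Monday.
1826: Sunday
1825: Saturday
1824: Thursday (leap)
1823: Wednesday
1822: Tuesday
1821: Monday
1820: Saturday (leap)
1819: Friday
1818: Thursday
1818 begins on a Thursday and is a common year.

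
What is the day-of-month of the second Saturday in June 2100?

12

June 1, 2100 is a Tuesday, so the first Saturday is the 5th.
The second Saturday is 5 + 7 = 12.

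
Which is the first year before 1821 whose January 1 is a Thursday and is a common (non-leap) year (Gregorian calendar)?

1818

Jan 1 advances by 2 weekdays after a leap year and by 1 after a common year.
1821: Jan 1 is Monday.
1820: Saturday (leap)
1819: Friday
1818: Thursday
1818 begins on a Thursday and is a common year.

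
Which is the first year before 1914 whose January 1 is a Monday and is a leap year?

1912

Jan 1 advances by 2 weekdays after a leap year and by 1 after a common year.
1914: Jan 1 is Thursday.
1913: Wednesday
1912: Monday (leap)
1912 begins on a Monday and is a leap year.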